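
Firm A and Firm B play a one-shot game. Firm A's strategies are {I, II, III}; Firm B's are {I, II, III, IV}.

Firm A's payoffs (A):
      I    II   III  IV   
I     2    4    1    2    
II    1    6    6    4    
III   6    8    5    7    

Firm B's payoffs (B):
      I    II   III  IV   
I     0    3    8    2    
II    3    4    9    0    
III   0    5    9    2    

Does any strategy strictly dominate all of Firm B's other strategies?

III

A strategy is strictly dominant if it gives Firm B a strictly higher payoff than every other strategy, against every choice by the opponent.
III strictly dominates: vs I: 8 > each of {0, 3, 2}; vs II: 9 > each of {3, 4, 0}; vs III: 9 > each of {0, 5, 2}.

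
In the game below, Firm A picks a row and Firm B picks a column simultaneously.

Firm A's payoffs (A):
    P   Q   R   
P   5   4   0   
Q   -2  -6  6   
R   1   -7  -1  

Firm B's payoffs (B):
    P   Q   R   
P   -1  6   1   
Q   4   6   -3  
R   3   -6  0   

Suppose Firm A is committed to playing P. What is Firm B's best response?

With Firm A fixed at P, Firm B's payoffs are: P → -1, Q → 6, R → 1.
The maximum is 6, achieved by Q.

Q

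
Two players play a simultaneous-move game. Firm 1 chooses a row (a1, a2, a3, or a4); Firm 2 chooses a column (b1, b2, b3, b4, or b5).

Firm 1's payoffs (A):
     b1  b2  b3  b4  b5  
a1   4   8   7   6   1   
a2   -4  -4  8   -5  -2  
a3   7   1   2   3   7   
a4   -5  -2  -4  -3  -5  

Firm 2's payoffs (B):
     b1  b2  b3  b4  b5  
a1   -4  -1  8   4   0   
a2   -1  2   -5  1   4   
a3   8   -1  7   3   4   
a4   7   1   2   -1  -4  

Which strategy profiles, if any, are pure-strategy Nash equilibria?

(a3, b1)

A profile is a Nash equilibrium when each player is best-responding to the other.
Firm 1's best responses — vs b1: a3 (payoff 7); vs b2: a1 (payoff 8); vs b3: a2 (payoff 8); vs b4: a1 (payoff 6); vs b5: a3 (payoff 7).
Firm 2's best responses — vs a1: b3 (payoff 8); vs a2: b5 (payoff 4); vs a3: b1 (payoff 8); vs a4: b1 (payoff 7).
The only mutual best response is (a3, b1); neither player gains by switching there.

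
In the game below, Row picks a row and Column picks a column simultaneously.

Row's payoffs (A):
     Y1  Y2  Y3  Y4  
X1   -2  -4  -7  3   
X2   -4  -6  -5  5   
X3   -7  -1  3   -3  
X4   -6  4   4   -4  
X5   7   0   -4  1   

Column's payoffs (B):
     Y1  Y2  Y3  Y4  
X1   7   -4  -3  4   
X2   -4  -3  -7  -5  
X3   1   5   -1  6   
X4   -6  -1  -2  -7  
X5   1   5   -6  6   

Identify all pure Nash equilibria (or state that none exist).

Find each player's best response to every opponent strategy; NE are the intersections.
Row's best responses — vs Y1: X5 (payoff 7); vs Y2: X4 (payoff 4); vs Y3: X4 (payoff 4); vs Y4: X2 (payoff 5).
Column's best responses — vs X1: Y1 (payoff 7); vs X2: Y2 (payoff -3); vs X3: Y4 (payoff 6); vs X4: Y2 (payoff -1); vs X5: Y4 (payoff 6).
The only mutual best response is (X4, Y2); neither player gains by switching there.

(X4, Y2)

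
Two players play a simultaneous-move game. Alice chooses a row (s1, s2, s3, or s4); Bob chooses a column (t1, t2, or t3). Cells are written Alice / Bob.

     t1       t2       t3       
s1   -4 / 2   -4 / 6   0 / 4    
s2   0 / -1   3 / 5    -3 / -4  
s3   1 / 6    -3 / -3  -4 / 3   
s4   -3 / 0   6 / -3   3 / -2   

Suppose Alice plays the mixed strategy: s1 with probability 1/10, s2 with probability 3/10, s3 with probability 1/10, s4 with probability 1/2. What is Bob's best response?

t1

Bob's best reply maximizes expected payoff against the mix.
t1: (1/10)·2 + (3/10)·(-1) + (1/10)·6 + (1/2)·0 = 1/2
t2: (1/10)·6 + (3/10)·5 + (1/10)·(-3) + (1/2)·(-3) = 3/10
t3: (1/10)·4 + (3/10)·(-4) + (1/10)·3 + (1/2)·(-2) = -3/2
Highest expected payoff is 1/2, from t1.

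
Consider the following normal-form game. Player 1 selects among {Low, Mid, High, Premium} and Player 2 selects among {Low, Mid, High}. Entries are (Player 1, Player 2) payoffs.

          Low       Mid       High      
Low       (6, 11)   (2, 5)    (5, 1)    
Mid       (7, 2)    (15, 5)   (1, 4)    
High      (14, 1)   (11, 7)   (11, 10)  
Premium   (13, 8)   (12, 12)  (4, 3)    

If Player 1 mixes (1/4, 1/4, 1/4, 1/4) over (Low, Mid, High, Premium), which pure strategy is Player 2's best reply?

Compute Player 2's expected payoff from each pure strategy against the given mix.
Low: (1/4)·11 + (1/4)·2 + (1/4)·1 + (1/4)·8 = 11/2
Mid: (1/4)·5 + (1/4)·5 + (1/4)·7 + (1/4)·12 = 29/4
High: (1/4)·1 + (1/4)·4 + (1/4)·10 + (1/4)·3 = 9/2
Highest expected payoff is 29/4, from Mid.

Mid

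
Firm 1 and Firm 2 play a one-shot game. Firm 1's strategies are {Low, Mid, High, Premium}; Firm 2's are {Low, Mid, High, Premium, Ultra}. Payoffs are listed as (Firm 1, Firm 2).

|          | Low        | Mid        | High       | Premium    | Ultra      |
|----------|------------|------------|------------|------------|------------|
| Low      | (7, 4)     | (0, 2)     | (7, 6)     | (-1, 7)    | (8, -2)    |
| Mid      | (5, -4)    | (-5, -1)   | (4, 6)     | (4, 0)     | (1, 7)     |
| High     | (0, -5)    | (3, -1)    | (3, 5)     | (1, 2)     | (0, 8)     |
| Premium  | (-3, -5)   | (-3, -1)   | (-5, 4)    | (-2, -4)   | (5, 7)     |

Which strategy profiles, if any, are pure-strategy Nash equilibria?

Check mutual best responses: a cell is a NE iff neither player can gain by unilaterally deviating.
Firm 1's best responses — vs Low: Low (payoff 7); vs Mid: High (payoff 3); vs High: Low (payoff 7); vs Premium: Mid (payoff 4); vs Ultra: Low (payoff 8).
Firm 2's best responses — vs Low: Premium (payoff 7); vs Mid: Ultra (payoff 7); vs High: Ultra (payoff 8); vs Premium: Ultra (payoff 7).
No cell has both players best-responding. For instance, Firm 1's best reply to Premium is Mid, but against Mid Firm 2 prefers Ultra over Premium.

None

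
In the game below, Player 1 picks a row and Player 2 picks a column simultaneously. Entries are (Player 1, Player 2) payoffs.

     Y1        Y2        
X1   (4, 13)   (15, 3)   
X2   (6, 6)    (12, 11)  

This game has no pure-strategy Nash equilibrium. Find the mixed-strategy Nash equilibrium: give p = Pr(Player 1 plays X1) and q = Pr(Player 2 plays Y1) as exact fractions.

p = 1/3, q = 3/5

In a mixed NE each player is indifferent between their pure strategies, so the opponent's mix sets the indifference.
Player 2 indifferent between Y1 and Y2: p·13 + (1−p)·6 = p·3 + (1−p)·11 ⟹ 6 + 7p = 11 + (-8)p ⟹ p = 1/3.
Player 1 indifferent between X1 and X2: q·4 + (1−q)·15 = q·6 + (1−q)·12 ⟹ 15 + (-11)q = 12 + (-6)q ⟹ q = 3/5.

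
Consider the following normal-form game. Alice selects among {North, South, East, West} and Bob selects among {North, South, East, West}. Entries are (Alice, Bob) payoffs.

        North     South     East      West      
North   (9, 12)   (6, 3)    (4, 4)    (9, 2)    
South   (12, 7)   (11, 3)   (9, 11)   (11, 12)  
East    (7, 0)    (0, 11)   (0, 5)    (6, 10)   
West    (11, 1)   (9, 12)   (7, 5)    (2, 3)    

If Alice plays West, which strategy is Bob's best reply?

With Alice fixed at West, Bob's payoffs are: North → 1, South → 12, East → 5, West → 3.
The maximum is 12, achieved by South.

South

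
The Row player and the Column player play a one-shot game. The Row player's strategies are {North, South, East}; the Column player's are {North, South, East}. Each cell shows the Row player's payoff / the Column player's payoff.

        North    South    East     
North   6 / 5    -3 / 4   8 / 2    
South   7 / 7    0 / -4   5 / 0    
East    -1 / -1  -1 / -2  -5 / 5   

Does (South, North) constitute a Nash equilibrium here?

Yes

Holding the Column player at North: the Row player gets 7 from South, versus 6 from North, -1 from East. No profitable deviation for the Row player.
Holding the Row player at South: the Column player gets 7 from North, versus -4 from South, 0 from East. No profitable deviation for the Column player either.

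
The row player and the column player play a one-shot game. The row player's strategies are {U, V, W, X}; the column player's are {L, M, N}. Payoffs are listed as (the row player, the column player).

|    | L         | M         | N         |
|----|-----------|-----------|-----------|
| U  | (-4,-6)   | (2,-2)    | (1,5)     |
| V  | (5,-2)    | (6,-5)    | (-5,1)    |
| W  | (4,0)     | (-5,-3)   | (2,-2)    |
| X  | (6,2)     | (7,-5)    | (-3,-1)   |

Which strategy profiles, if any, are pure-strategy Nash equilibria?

(X, L)

Find each player's best response to every opponent strategy; NE are the intersections.
The row player's best responses — vs L: X (payoff 6); vs M: X (payoff 7); vs N: W (payoff 2).
The column player's best responses — vs U: N (payoff 5); vs V: N (payoff 1); vs W: L (payoff 0); vs X: L (payoff 2).
The only mutual best response is (X, L); neither player gains by switching there.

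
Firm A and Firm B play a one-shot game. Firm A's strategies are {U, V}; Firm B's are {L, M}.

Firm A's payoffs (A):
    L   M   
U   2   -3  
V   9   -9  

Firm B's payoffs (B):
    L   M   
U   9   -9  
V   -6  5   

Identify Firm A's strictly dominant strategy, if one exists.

Check whether one of Firm A's strategies beats all alternatives regardless of what the opponent does.
U is not dominant: against L, V gives 9 > 2.
V is not dominant: against M, U gives -3 > -9.
No single strategy is best against every opponent action.

No strictly dominant strategy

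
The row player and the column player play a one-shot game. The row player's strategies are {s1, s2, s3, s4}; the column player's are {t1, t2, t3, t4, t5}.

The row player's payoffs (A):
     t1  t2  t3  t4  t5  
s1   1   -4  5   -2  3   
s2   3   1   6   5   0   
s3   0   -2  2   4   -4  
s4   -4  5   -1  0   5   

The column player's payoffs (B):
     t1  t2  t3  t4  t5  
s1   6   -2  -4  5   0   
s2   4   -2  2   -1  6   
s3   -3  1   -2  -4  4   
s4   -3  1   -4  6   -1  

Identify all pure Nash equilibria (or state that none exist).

Check mutual best responses: a cell is a NE iff neither player can gain by unilaterally deviating.
The row player's best responses — vs t1: s2 (payoff 3); vs t2: s4 (payoff 5); vs t3: s2 (payoff 6); vs t4: s2 (payoff 5); vs t5: s4 (payoff 5).
The column player's best responses — vs s1: t1 (payoff 6); vs s2: t5 (payoff 6); vs s3: t5 (payoff 4); vs s4: t4 (payoff 6).
No cell has both players best-responding. For instance, the row player's best reply to t5 is s4, but against s4 the column player prefers t4 over t5.

None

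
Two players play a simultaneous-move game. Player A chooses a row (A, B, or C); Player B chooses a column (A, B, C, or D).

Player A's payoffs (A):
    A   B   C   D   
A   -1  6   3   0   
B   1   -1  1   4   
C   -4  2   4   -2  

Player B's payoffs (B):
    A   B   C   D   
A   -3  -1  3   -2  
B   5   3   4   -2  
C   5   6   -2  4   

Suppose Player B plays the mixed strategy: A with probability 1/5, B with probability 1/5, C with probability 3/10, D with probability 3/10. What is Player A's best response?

Player A's best reply maximizes expected payoff against the mix.
A: (1/5)·(-1) + (1/5)·6 + (3/10)·3 + (3/10)·0 = 19/10
B: (1/5)·1 + (1/5)·(-1) + (3/10)·1 + (3/10)·4 = 3/2
C: (1/5)·(-4) + (1/5)·2 + (3/10)·4 + (3/10)·(-2) = 1/5
Highest expected payoff is 19/10, from A.

A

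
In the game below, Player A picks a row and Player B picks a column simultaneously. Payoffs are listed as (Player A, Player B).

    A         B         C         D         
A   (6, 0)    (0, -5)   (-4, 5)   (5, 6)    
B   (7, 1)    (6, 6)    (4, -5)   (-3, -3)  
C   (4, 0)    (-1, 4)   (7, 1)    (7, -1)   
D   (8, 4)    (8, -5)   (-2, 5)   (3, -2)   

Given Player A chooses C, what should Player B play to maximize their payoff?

With Player A fixed at C, Player B's payoffs are: A → 0, B → 4, C → 1, D → -1.
The maximum is 4, achieved by B.

B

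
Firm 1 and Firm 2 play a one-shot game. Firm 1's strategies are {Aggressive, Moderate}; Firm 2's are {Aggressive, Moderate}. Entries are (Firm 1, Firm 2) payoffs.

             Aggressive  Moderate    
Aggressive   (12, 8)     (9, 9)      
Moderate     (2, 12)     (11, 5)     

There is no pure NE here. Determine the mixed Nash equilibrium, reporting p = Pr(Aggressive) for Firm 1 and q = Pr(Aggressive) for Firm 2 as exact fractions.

p = 7/8, q = 1/6

In a mixed NE each player is indifferent between their pure strategies, so the opponent's mix sets the indifference.
Firm 2 indifferent between Aggressive and Moderate: p·8 + (1−p)·12 = p·9 + (1−p)·5 ⟹ 12 + (-4)p = 5 + 4p ⟹ p = 7/8.
Firm 1 indifferent between Aggressive and Moderate: q·12 + (1−q)·9 = q·2 + (1−q)·11 ⟹ 9 + 3q = 11 + (-9)q ⟹ q = 1/6.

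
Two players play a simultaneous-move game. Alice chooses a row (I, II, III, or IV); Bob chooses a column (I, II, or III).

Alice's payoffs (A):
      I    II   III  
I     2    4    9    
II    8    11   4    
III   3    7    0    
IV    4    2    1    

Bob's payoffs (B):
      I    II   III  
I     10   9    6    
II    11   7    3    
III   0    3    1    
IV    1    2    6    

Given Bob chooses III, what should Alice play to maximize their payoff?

I

With Bob fixed at III, Alice's payoffs are: I → 9, II → 4, III → 0, IV → 1.
The maximum is 9, achieved by I.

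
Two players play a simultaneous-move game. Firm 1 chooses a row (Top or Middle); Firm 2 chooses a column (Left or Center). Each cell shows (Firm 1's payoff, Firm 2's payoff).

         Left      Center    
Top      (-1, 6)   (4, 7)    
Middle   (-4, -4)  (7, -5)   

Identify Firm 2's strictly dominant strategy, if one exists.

A strategy is strictly dominant if it gives Firm 2 a strictly higher payoff than every other strategy, against every choice by the opponent.
Left is not dominant: against Top, Center gives 7 > 6.
Center is not dominant: against Middle, Left gives -4 > -5.
No single strategy is best against every opponent action.

None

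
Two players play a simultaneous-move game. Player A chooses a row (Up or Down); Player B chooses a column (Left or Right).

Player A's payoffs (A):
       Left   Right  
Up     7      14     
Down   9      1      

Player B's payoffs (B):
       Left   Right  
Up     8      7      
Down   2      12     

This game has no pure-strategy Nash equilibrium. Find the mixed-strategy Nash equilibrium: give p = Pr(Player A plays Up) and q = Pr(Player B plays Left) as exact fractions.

In a mixed NE each player is indifferent between their pure strategies, so the opponent's mix sets the indifference.
Player B indifferent between Left and Right: p·8 + (1−p)·2 = p·7 + (1−p)·12 ⟹ 2 + 6p = 12 + (-5)p ⟹ p = 10/11.
Player A indifferent between Up and Down: q·7 + (1−q)·14 = q·9 + (1−q)·1 ⟹ 14 + (-7)q = 1 + 8q ⟹ q = 13/15.

p = 10/11, q = 13/15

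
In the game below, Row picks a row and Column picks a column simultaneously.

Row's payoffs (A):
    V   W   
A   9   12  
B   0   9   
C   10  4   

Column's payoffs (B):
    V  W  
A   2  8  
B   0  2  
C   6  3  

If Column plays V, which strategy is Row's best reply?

With Column fixed at V, Row's payoffs are: A → 9, B → 0, C → 10.
The maximum is 10, achieved by C.

C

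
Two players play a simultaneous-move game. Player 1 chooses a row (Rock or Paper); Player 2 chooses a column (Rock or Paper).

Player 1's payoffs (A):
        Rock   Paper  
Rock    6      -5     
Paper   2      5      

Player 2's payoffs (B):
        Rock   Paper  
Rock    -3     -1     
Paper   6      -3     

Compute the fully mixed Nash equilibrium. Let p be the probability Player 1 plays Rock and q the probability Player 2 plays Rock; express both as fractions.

Each player's mixing probability is pinned down by making the *other* player indifferent.
Player 2 indifferent between Rock and Paper: p·(-3) + (1−p)·6 = p·(-1) + (1−p)·(-3) ⟹ 6 + (-9)p = (-3) + 2p ⟹ p = 9/11.
Player 1 indifferent between Rock and Paper: q·6 + (1−q)·(-5) = q·2 + (1−q)·5 ⟹ (-5) + 11q = 5 + (-3)q ⟹ q = 5/7.

p = 9/11, q = 5/7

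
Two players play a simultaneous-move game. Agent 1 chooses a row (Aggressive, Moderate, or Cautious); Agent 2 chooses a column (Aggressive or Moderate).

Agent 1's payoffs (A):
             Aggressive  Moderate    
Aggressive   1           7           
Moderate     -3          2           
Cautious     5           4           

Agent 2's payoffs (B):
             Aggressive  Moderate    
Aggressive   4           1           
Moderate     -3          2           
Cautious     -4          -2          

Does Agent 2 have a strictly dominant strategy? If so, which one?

None

Check whether one of Agent 2's strategies beats all alternatives regardless of what the opponent does.
Aggressive is not dominant: against Moderate, Moderate gives 2 > -3.
Moderate is not dominant: against Aggressive, Aggressive gives 4 > 1.
No single strategy is best against every opponent action.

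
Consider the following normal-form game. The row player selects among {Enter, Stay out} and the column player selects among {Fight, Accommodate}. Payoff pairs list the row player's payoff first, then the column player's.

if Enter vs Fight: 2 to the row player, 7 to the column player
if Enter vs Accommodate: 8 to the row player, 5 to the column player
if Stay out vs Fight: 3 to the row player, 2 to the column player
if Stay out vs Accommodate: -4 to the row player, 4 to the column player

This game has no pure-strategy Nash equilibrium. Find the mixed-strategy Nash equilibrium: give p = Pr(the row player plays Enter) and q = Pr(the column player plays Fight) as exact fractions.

Each player's mixing probability is pinned down by making the *other* player indifferent.
The column player indifferent between Fight and Accommodate: p·7 + (1−p)·2 = p·5 + (1−p)·4 ⟹ 2 + 5p = 4 + 1p ⟹ p = 1/2.
The row player indifferent between Enter and Stay out: q·2 + (1−q)·8 = q·3 + (1−q)·(-4) ⟹ 8 + (-6)q = (-4) + 7q ⟹ q = 12/13.

p = 1/2, q = 12/13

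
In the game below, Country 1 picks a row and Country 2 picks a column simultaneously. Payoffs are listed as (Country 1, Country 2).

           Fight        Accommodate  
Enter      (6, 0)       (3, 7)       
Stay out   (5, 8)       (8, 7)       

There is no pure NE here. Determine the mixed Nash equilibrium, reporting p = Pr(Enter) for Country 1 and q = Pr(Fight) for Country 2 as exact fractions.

In a mixed NE each player is indifferent between their pure strategies, so the opponent's mix sets the indifference.
Country 2 indifferent between Fight and Accommodate: p·0 + (1−p)·8 = p·7 + (1−p)·7 ⟹ 8 + (-8)p = 7 + 0p ⟹ p = 1/8.
Country 1 indifferent between Enter and Stay out: q·6 + (1−q)·3 = q·5 + (1−q)·8 ⟹ 3 + 3q = 8 + (-3)q ⟹ q = 5/6.

p = 1/8, q = 5/6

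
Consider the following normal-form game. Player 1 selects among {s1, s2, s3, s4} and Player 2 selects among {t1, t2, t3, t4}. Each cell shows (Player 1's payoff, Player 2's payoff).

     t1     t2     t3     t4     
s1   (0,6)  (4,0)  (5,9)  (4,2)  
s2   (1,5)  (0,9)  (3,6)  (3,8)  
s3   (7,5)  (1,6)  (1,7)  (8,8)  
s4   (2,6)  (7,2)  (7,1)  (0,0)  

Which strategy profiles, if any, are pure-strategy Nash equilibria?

(s3, t4)

A profile is a Nash equilibrium when each player is best-responding to the other.
Player 1's best responses — vs t1: s3 (payoff 7); vs t2: s4 (payoff 7); vs t3: s4 (payoff 7); vs t4: s3 (payoff 8).
Player 2's best responses — vs s1: t3 (payoff 9); vs s2: t2 (payoff 9); vs s3: t4 (payoff 8); vs s4: t1 (payoff 6).
The only mutual best response is (s3, t4); neither player gains by switching there.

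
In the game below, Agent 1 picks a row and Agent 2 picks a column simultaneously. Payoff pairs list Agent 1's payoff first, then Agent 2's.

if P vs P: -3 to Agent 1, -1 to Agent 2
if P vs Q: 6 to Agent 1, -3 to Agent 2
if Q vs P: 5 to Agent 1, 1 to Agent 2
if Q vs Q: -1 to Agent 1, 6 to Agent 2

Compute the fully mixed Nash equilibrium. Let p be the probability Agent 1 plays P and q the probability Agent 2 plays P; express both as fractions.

In a mixed NE each player is indifferent between their pure strategies, so the opponent's mix sets the indifference.
Agent 2 indifferent between P and Q: p·(-1) + (1−p)·1 = p·(-3) + (1−p)·6 ⟹ 1 + (-2)p = 6 + (-9)p ⟹ p = 5/7.
Agent 1 indifferent between P and Q: q·(-3) + (1−q)·6 = q·5 + (1−q)·(-1) ⟹ 6 + (-9)q = (-1) + 6q ⟹ q = 7/15.

p = 5/7, q = 7/15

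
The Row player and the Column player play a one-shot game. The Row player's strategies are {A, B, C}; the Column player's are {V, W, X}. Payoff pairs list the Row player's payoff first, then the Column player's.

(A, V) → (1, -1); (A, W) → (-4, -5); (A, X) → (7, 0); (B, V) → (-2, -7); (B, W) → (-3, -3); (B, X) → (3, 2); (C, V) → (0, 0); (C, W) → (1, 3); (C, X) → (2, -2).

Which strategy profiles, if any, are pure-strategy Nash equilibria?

(A, X) and (C, W)

A profile is a Nash equilibrium when each player is best-responding to the other.
The Row player's best responses — vs V: A (payoff 1); vs W: C (payoff 1); vs X: A (payoff 7).
The Column player's best responses — vs A: X (payoff 0); vs B: X (payoff 2); vs C: W (payoff 3).
Mutual best responses occur at (A, X) and (C, W); at each, neither player gains by switching.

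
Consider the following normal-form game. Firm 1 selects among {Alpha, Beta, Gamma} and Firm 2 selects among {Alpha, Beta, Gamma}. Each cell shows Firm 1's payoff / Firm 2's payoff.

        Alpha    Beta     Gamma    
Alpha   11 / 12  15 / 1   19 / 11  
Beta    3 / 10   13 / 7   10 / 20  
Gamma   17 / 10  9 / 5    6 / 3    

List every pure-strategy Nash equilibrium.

Find each player's best response to every opponent strategy; NE are the intersections.
Firm 1's best responses — vs Alpha: Gamma (payoff 17); vs Beta: Alpha (payoff 15); vs Gamma: Alpha (payoff 19).
Firm 2's best responses — vs Alpha: Alpha (payoff 12); vs Beta: Gamma (payoff 20); vs Gamma: Alpha (payoff 10).
The only mutual best response is (Gamma, Alpha); neither player gains by switching there.

(Gamma, Alpha)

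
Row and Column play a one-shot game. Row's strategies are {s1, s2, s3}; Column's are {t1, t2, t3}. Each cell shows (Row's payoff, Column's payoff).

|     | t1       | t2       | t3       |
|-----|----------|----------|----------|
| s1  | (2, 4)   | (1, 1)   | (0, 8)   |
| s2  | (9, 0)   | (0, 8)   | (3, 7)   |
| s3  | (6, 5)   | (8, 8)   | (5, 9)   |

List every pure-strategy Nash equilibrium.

A profile is a Nash equilibrium when each player is best-responding to the other.
Row's best responses — vs t1: s2 (payoff 9); vs t2: s3 (payoff 8); vs t3: s3 (payoff 5).
Column's best responses — vs s1: t3 (payoff 8); vs s2: t2 (payoff 8); vs s3: t3 (payoff 9).
The only mutual best response is (s3, t3); neither player gains by switching there.

(s3, t3)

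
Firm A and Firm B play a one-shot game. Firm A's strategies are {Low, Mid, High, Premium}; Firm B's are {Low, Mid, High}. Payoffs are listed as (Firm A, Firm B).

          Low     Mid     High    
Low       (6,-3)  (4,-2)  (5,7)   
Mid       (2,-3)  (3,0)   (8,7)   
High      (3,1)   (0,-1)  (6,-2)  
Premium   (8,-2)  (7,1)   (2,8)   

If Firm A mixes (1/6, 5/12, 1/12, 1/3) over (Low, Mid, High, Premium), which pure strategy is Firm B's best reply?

High

Firm B's best reply maximizes expected payoff against the mix.
Low: (1/6)·(-3) + (5/12)·(-3) + (1/12)·1 + (1/3)·(-2) = -7/3
Mid: (1/6)·(-2) + (5/12)·0 + (1/12)·(-1) + (1/3)·1 = -1/12
High: (1/6)·7 + (5/12)·7 + (1/12)·(-2) + (1/3)·8 = 79/12
Highest expected payoff is 79/12, from High.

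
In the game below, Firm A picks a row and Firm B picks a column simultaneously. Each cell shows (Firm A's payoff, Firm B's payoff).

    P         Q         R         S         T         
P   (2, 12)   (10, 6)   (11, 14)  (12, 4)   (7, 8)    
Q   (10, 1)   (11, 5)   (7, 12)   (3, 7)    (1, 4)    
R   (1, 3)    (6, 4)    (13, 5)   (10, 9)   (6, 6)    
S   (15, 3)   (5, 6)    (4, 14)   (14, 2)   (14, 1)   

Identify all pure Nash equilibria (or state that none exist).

Check mutual best responses: a cell is a NE iff neither player can gain by unilaterally deviating.
Firm A's best responses — vs P: S (payoff 15); vs Q: Q (payoff 11); vs R: R (payoff 13); vs S: S (payoff 14); vs T: S (payoff 14).
Firm B's best responses — vs P: R (payoff 14); vs Q: R (payoff 12); vs R: S (payoff 9); vs S: R (payoff 14).
No cell has both players best-responding. For instance, Firm A's best reply to Q is Q, but against Q Firm B prefers R over Q.

There is no pure-strategy Nash equilibrium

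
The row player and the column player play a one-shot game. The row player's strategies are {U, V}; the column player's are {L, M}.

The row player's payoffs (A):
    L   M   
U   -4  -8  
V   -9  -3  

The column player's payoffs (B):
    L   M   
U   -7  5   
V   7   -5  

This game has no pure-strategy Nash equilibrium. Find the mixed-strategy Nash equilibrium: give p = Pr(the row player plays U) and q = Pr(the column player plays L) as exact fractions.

Each player's mixing probability is pinned down by making the *other* player indifferent.
The column player indifferent between L and M: p·(-7) + (1−p)·7 = p·5 + (1−p)·(-5) ⟹ 7 + (-14)p = (-5) + 10p ⟹ p = 1/2.
The row player indifferent between U and V: q·(-4) + (1−q)·(-8) = q·(-9) + (1−q)·(-3) ⟹ (-8) + 4q = (-3) + (-6)q ⟹ q = 1/2.

p = 1/2, q = 1/2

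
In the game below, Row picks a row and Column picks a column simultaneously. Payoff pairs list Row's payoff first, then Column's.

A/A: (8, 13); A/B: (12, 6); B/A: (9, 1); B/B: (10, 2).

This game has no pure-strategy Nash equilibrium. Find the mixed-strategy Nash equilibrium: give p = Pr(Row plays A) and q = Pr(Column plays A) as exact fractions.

p = 1/8, q = 2/3

Each player's mixing probability is pinned down by making the *other* player indifferent.
Column indifferent between A and B: p·13 + (1−p)·1 = p·6 + (1−p)·2 ⟹ 1 + 12p = 2 + 4p ⟹ p = 1/8.
Row indifferent between A and B: q·8 + (1−q)·12 = q·9 + (1−q)·10 ⟹ 12 + (-4)q = 10 + (-1)q ⟹ q = 2/3.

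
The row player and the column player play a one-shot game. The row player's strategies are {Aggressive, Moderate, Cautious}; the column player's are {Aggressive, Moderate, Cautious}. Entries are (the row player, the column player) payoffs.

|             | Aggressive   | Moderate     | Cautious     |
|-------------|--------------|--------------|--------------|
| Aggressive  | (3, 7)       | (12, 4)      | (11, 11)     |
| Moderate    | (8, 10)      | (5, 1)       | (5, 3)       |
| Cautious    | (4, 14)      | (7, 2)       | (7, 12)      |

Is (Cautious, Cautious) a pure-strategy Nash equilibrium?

No

Holding the column player at Cautious: the row player gets 7 from Cautious but could get 11 by switching to Aggressive. The row player has a profitable deviation.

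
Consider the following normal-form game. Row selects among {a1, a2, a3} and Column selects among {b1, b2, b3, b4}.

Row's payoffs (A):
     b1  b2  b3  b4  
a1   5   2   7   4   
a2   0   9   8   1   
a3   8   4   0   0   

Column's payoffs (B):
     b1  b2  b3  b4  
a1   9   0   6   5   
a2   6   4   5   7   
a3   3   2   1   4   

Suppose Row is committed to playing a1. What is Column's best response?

With Row fixed at a1, Column's payoffs are: b1 → 9, b2 → 0, b3 → 6, b4 → 5.
The maximum is 9, achieved by b1.

b1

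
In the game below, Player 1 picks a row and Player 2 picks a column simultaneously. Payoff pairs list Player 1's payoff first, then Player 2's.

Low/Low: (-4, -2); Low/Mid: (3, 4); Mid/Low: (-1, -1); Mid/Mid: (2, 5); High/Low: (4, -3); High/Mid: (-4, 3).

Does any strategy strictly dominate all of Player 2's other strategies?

A strategy is strictly dominant if it gives Player 2 a strictly higher payoff than every other strategy, against every choice by the opponent.
Mid strictly dominates: vs Low: 4 > -2; vs Mid: 5 > -1; vs High: 3 > -3.

Mid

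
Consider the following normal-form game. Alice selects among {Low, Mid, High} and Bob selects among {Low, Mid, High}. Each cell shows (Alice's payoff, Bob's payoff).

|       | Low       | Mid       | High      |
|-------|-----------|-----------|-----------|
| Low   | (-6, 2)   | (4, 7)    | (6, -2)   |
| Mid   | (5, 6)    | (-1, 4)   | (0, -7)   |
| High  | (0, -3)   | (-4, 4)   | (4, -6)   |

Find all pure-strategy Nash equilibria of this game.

Find each player's best response to every opponent strategy; NE are the intersections.
Alice's best responses — vs Low: Mid (payoff 5); vs Mid: Low (payoff 4); vs High: Low (payoff 6).
Bob's best responses — vs Low: Mid (payoff 7); vs Mid: Low (payoff 6); vs High: Mid (payoff 4).
Mutual best responses occur at (Low, Mid) and (Mid, Low); at each, neither player gains by switching.

(Low, Mid) and (Mid, Low)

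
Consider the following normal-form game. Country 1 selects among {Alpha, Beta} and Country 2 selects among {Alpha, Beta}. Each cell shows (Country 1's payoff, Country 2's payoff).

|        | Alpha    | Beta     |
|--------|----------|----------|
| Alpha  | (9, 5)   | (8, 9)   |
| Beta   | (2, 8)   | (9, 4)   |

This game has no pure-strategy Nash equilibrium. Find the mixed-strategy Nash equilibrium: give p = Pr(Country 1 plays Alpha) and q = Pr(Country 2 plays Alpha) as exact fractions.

p = 1/2, q = 1/8

In a mixed NE each player is indifferent between their pure strategies, so the opponent's mix sets the indifference.
Country 2 indifferent between Alpha and Beta: p·5 + (1−p)·8 = p·9 + (1−p)·4 ⟹ 8 + (-3)p = 4 + 5p ⟹ p = 1/2.
Country 1 indifferent between Alpha and Beta: q·9 + (1−q)·8 = q·2 + (1−q)·9 ⟹ 8 + 1q = 9 + (-7)q ⟹ q = 1/8.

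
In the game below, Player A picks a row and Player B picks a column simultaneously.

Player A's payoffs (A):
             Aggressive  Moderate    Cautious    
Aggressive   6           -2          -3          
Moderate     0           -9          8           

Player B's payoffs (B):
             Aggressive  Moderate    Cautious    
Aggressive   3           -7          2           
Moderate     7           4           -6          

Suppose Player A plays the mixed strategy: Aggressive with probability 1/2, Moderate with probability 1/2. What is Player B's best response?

Aggressive

Player B's best reply maximizes expected payoff against the mix.
Aggressive: (1/2)·3 + (1/2)·7 = 5
Moderate: (1/2)·(-7) + (1/2)·4 = -3/2
Cautious: (1/2)·2 + (1/2)·(-6) = -2
Highest expected payoff is 5, from Aggressive.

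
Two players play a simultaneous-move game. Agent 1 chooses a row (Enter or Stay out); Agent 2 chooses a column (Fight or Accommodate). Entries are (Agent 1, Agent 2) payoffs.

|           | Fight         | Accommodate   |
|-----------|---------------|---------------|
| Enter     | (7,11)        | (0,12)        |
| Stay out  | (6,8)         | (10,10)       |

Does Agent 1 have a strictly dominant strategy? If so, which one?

A strategy is strictly dominant if it gives Agent 1 a strictly higher payoff than every other strategy, against every choice by the opponent.
Enter is not dominant: against Accommodate, Stay out gives 10 > 0.
Stay out is not dominant: against Fight, Enter gives 7 > 6.
No single strategy is best against every opponent action.

No strictly dominant strategy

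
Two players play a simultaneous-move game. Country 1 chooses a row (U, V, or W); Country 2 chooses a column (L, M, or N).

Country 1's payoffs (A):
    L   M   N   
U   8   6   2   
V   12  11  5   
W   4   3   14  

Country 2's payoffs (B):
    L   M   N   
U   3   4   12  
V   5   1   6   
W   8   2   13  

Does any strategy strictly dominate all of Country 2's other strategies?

N

Check whether one of Country 2's strategies beats all alternatives regardless of what the opponent does.
N strictly dominates: vs U: 12 > each of {3, 4}; vs V: 6 > each of {5, 1}; vs W: 13 > each of {8, 2}.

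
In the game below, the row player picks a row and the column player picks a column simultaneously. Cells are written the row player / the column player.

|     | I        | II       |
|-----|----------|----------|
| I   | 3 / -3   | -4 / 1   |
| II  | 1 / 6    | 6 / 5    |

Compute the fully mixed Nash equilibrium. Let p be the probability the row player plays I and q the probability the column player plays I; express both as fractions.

p = 1/5, q = 5/6

In a mixed NE each player is indifferent between their pure strategies, so the opponent's mix sets the indifference.
The column player indifferent between I and II: p·(-3) + (1−p)·6 = p·1 + (1−p)·5 ⟹ 6 + (-9)p = 5 + (-4)p ⟹ p = 1/5.
The row player indifferent between I and II: q·3 + (1−q)·(-4) = q·1 + (1−q)·6 ⟹ (-4) + 7q = 6 + (-5)q ⟹ q = 5/6.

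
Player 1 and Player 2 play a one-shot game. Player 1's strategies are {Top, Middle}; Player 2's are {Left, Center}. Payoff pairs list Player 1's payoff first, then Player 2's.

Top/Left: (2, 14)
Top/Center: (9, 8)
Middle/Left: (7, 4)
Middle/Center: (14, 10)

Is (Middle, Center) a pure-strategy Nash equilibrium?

Yes

Holding Player 2 at Center: Player 1 gets 14 from Middle, versus 9 from Top. No profitable deviation for Player 1.
Holding Player 1 at Middle: Player 2 gets 10 from Center, versus 4 from Left. No profitable deviation for Player 2 either.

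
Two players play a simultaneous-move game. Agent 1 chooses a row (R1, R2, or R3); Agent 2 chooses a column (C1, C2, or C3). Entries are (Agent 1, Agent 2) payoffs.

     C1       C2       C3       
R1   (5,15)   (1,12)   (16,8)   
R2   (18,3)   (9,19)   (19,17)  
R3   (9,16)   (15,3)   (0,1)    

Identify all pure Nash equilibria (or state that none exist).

None

A profile is a Nash equilibrium when each player is best-responding to the other.
Agent 1's best responses — vs C1: R2 (payoff 18); vs C2: R3 (payoff 15); vs C3: R2 (payoff 19).
Agent 2's best responses — vs R1: C1 (payoff 15); vs R2: C2 (payoff 19); vs R3: C1 (payoff 16).
No cell has both players best-responding. For instance, Agent 1's best reply to C2 is R3, but against R3 Agent 2 prefers C1 over C2.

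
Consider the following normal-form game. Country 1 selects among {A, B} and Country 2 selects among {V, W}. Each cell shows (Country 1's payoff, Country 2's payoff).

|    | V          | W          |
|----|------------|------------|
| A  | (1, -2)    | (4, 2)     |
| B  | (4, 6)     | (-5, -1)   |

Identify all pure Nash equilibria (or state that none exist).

A profile is a Nash equilibrium when each player is best-responding to the other.
Country 1's best responses — vs V: B (payoff 4); vs W: A (payoff 4).
Country 2's best responses — vs A: W (payoff 2); vs B: V (payoff 6).
Mutual best responses occur at (A, W) and (B, V); at each, neither player gains by switching.

(A, W) and (B, V)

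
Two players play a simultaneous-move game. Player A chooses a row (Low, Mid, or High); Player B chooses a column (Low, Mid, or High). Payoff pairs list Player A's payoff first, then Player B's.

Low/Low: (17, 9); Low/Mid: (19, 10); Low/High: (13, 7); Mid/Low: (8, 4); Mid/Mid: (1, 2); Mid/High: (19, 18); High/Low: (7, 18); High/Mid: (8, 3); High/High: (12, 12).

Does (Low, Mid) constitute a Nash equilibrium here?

Yes

Holding Player B at Mid: Player A gets 19 from Low, versus 1 from Mid, 8 from High. No profitable deviation for Player A.
Holding Player A at Low: Player B gets 10 from Mid, versus 9 from Low, 7 from High. No profitable deviation for Player B either.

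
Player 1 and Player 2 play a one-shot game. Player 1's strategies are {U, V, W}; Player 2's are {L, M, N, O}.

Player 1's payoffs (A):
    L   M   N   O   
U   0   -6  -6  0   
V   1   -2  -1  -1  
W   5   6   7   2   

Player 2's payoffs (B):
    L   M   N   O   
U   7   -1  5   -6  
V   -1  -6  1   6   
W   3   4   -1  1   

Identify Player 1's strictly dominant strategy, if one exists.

W

A strategy is strictly dominant if it gives Player 1 a strictly higher payoff than every other strategy, against every choice by the opponent.
W strictly dominates: vs L: 5 > each of {0, 1}; vs M: 6 > each of {-6, -2}; vs N: 7 > each of {-6, -1}; vs O: 2 > each of {0, -1}.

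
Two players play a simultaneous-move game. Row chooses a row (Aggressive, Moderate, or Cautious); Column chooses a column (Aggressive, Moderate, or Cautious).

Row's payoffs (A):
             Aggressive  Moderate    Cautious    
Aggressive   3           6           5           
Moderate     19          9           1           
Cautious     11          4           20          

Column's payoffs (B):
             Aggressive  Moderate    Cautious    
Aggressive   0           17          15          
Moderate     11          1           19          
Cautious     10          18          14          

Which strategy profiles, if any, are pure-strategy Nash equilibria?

There is no pure-strategy Nash equilibrium

Check mutual best responses: a cell is a NE iff neither player can gain by unilaterally deviating.
Row's best responses — vs Aggressive: Moderate (payoff 19); vs Moderate: Moderate (payoff 9); vs Cautious: Cautious (payoff 20).
Column's best responses — vs Aggressive: Moderate (payoff 17); vs Moderate: Cautious (payoff 19); vs Cautious: Moderate (payoff 18).
No cell has both players best-responding. For instance, Row's best reply to Moderate is Moderate, but against Moderate Column prefers Cautious over Moderate.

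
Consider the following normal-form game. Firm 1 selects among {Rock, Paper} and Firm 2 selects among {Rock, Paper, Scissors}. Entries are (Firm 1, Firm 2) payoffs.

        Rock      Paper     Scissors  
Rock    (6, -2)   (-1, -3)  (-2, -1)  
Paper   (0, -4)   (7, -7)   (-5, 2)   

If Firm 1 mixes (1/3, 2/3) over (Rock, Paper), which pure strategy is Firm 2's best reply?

Compute Firm 2's expected payoff from each pure strategy against the given mix.
Rock: (1/3)·(-2) + (2/3)·(-4) = -10/3
Paper: (1/3)·(-3) + (2/3)·(-7) = -17/3
Scissors: (1/3)·(-1) + (2/3)·2 = 1
Highest expected payoff is 1, from Scissors.

Scissors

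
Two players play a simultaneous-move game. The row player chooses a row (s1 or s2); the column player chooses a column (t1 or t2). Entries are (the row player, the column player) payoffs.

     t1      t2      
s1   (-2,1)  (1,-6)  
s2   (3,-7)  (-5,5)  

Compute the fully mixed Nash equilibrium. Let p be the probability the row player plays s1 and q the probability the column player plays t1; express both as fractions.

p = 12/19, q = 6/11

In a mixed NE each player is indifferent between their pure strategies, so the opponent's mix sets the indifference.
The column player indifferent between t1 and t2: p·1 + (1−p)·(-7) = p·(-6) + (1−p)·5 ⟹ (-7) + 8p = 5 + (-11)p ⟹ p = 12/19.
The row player indifferent between s1 and s2: q·(-2) + (1−q)·1 = q·3 + (1−q)·(-5) ⟹ 1 + (-3)q = (-5) + 8q ⟹ q = 6/11.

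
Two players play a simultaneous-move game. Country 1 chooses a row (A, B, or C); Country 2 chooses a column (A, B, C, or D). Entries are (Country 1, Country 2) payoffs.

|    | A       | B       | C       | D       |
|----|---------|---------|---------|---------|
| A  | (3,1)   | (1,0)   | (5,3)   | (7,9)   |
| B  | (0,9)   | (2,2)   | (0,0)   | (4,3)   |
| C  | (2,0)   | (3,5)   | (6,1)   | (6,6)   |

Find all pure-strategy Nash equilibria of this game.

Check mutual best responses: a cell is a NE iff neither player can gain by unilaterally deviating.
Country 1's best responses — vs A: A (payoff 3); vs B: C (payoff 3); vs C: C (payoff 6); vs D: A (payoff 7).
Country 2's best responses — vs A: D (payoff 9); vs B: A (payoff 9); vs C: D (payoff 6).
The only mutual best response is (A, D); neither player gains by switching there.

(A, D)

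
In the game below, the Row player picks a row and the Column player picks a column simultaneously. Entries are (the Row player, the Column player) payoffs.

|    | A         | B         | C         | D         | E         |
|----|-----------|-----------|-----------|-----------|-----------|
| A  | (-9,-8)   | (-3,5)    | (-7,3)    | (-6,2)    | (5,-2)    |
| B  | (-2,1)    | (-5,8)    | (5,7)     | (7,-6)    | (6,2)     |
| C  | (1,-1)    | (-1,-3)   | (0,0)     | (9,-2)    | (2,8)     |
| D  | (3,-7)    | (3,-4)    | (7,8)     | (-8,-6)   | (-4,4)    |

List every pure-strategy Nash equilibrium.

(D, C)

Find each player's best response to every opponent strategy; NE are the intersections.
The Row player's best responses — vs A: D (payoff 3); vs B: D (payoff 3); vs C: D (payoff 7); vs D: C (payoff 9); vs E: B (payoff 6).
The Column player's best responses — vs A: B (payoff 5); vs B: B (payoff 8); vs C: E (payoff 8); vs D: C (payoff 8).
The only mutual best response is (D, C); neither player gains by switching there.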